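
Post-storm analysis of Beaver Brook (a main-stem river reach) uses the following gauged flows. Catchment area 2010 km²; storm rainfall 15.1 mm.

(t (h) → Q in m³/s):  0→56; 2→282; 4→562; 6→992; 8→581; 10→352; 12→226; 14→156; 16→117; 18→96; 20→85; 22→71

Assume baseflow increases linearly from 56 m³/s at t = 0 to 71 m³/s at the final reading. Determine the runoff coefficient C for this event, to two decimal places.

ΣQ_DR = 2814 m³/s; V = ΣQ_DR·Δt = 2.026 × 10^7 m³.
Runoff depth d = V / A = 10.08 mm.
C = d / P = 10.08 / 15.1 = 0.67.

C ≈ 0.67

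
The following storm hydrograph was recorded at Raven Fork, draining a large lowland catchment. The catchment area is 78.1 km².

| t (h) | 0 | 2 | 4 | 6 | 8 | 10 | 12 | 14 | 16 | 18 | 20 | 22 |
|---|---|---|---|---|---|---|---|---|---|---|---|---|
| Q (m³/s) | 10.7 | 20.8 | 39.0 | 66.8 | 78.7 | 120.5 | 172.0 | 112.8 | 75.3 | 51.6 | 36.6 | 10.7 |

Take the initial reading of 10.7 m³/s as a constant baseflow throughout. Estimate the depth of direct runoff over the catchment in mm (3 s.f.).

Direct runoff: 0.0, 10.1, 28.3, 56.1, 68.0, 109.8, 161.3, 102.1, 64.6, 40.9, 25.9, 0.0 m³/s; ΣQ_DR = 667.1 m³/s.
V = ΣQ_DR · Δt = 667.1 × 7200 s = 4.803 × 10^6 m³.
Over A = 78.1 km², depth = V / A = 61.5 mm.

d ≈ 61.5 mm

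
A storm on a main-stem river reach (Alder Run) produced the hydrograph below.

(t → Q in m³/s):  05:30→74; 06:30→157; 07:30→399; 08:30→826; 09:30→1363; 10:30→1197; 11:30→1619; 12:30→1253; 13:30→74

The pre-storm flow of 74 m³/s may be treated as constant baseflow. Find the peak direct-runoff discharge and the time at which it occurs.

Q_p = 1545.0 m³/s at t = 11:30

Subtracting baseflow gives direct-runoff ordinates: 0.0, 83.0, 325.0, 752.0, 1289.0, 1123.0, 1545.0, 1179.0, 0.0 m³/s.
The maximum is 1545.0 m³/s, occurring at the reading for t = 11:30.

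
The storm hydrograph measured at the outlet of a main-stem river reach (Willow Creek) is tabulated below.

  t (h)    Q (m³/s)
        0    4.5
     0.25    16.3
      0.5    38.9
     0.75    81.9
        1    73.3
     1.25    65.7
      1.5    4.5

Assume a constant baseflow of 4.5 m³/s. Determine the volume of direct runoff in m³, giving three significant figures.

Direct-runoff ordinates (Q − Q_b): 0.0, 11.8, 34.4, 77.4, 68.8, 61.2, 0.0 m³/s.
ΣQ_DR = 253.6 m³/s.
With Δt = 0.25 h = 900 s, V = ΣQ_DR · Δt = 253.6 × 900 = 2.28 × 10^5 m³.

V ≈ 2.28 × 10^5 m³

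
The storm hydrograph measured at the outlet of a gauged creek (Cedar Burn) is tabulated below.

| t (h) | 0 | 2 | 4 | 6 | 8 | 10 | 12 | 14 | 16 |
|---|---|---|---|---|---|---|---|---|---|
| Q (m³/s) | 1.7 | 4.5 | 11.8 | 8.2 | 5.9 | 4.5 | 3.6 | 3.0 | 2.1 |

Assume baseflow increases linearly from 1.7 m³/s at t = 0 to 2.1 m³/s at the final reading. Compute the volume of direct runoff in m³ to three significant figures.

V ≈ 2.03 × 10^5 m³

Direct-runoff ordinates (Q − Q_b): 0.00, 2.75, 10.00, 6.35, 4.00, 2.55, 1.60, 0.95, 0.00 m³/s.
ΣQ_DR = 28.20 m³/s.
With Δt = 2 h = 7200 s, V = ΣQ_DR · Δt = 28.20 × 7200 = 2.03 × 10^5 m³.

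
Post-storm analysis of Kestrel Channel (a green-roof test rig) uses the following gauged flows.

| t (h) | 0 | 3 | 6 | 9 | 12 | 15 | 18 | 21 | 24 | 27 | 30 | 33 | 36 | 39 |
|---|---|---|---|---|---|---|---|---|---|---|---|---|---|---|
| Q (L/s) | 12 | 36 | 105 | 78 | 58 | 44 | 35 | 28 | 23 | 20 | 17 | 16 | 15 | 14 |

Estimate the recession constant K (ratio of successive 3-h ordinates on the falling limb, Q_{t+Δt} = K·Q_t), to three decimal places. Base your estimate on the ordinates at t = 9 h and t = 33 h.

Using the recession-limb readings at t = 9 h and t = 33 h: Q falls from 78 to 16 L/s over 8 intervals.
K = (Q₂/Q₁)^(1/8) = (16/78)^(1/8) = 0.820.

K ≈ 0.820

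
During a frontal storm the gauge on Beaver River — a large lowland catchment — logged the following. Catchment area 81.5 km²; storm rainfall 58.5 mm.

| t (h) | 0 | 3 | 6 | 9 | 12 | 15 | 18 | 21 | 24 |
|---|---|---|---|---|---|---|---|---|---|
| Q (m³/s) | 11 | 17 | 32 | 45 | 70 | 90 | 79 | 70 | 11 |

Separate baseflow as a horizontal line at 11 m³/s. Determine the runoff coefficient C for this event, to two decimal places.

ΣQ_DR = 326.0 m³/s; V = ΣQ_DR·Δt = 3.521 × 10^6 m³.
Runoff depth d = V / A = 43.20 mm.
C = d / P = 43.20 / 58.5 = 0.74.

C ≈ 0.74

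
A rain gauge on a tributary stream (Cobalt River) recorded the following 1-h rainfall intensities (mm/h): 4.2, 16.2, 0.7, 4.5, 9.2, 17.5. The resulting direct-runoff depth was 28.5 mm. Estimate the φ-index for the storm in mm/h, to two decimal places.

φ ≈ 4.80 mm/h

Only the 3 blocks with intensity above φ contribute runoff: 16.2, 9.2, 17.5 mm/h.
Σ(I−φ)·Δt = d  ⇒  (16.2+9.2+17.5 − 3φ)·1 = 28.5
φ = (42.90 − 28.5/1) / 3 = 4.80 mm/h.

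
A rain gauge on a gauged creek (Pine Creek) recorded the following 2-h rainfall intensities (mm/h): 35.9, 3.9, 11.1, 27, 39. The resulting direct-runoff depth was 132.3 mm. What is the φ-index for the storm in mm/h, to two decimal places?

φ ≈ 11.92 mm/h

Only the 3 blocks with intensity above φ contribute runoff: 35.9, 27, 39 mm/h.
Σ(I−φ)·Δt = d  ⇒  (35.9+27+39 − 3φ)·2 = 132.3
φ = (101.9 − 132.3/2) / 3 = 11.92 mm/h.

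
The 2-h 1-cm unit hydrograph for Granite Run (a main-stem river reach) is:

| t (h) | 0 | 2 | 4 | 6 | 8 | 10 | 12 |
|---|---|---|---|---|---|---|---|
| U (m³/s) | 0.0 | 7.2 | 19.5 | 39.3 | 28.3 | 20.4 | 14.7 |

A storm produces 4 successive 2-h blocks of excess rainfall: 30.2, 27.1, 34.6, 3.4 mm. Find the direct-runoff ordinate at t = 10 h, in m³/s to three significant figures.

By discrete convolution, Q_j = Σ (P_i / 10 mm) · U_{j−i}.
At t = 10 h (j=5): Q = (30.2/10)·20.4 + (27.1/10)·28.3 + (34.6/10)·39.3 + (3.4/10)·19.5 = 281 m³/s.

Q ≈ 281 m³/s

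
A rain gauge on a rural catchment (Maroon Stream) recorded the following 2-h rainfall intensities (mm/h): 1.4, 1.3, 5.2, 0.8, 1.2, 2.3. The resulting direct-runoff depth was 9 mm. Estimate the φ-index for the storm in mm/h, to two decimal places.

Only the 2 blocks with intensity above φ contribute runoff: 5.2, 2.3 mm/h.
Σ(I−φ)·Δt = d  ⇒  (5.2+2.3 − 2φ)·2 = 9
φ = (7.500 − 9/2) / 2 = 1.50 mm/h.

φ ≈ 1.50 mm/h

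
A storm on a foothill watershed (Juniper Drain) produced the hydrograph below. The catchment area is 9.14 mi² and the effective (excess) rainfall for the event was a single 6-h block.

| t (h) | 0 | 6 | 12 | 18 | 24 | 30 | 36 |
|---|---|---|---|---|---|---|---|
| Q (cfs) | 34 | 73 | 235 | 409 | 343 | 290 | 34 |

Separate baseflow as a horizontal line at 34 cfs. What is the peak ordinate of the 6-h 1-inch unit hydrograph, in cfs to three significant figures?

U_p ≈ 312 cfs

Direct runoff: 0.0, 39.0, 201.0, 375.0, 309.0, 256.0, 0.0 cfs; ΣQ_DR = 1180 cfs, peak = 375.0 cfs.
Runoff depth d = ΣQ_DR·Δt / A = 1180 × 21600 / (9.14 mi²) = 1.200 in.
The 1-inch UH is the DRH scaled by (1 in)/d, so U_p = 375.0 × 1/1.200 = 312 cfs.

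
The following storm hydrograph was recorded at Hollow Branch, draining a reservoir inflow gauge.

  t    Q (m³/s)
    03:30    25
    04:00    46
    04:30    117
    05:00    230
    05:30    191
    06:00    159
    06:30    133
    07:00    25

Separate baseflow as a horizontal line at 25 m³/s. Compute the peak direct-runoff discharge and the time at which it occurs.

Q_p = 205.0 m³/s at t = 05:00

Subtracting baseflow gives direct-runoff ordinates: 0.0, 21.0, 92.0, 205.0, 166.0, 134.0, 108.0, 0.0 m³/s.
The maximum is 205.0 m³/s, occurring at the reading for t = 05:00.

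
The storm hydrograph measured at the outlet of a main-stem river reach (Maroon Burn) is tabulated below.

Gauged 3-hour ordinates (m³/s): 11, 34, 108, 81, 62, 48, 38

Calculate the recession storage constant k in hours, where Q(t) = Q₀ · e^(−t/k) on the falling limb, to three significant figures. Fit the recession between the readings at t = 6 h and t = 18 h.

On the falling limb, Q drops from 108 to 38 m³/s between t = 6 h and t = 18 h (Δt = 12 h).
k = −Δt / ln(Q₂/Q₁) = −12 / ln(38/108) = 11.5 h.

k ≈ 11.5 h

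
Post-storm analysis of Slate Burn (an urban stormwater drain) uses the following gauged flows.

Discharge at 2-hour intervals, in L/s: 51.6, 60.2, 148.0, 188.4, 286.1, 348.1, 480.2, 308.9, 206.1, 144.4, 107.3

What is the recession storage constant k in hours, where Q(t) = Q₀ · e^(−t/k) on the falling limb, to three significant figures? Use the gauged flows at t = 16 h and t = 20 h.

k ≈ 6.13 h

On the falling limb, Q drops from 206.1 to 107.3 L/s between t = 16 h and t = 20 h (Δt = 4 h).
k = −Δt / ln(Q₂/Q₁) = −4 / ln(107.3/206.1) = 6.13 h.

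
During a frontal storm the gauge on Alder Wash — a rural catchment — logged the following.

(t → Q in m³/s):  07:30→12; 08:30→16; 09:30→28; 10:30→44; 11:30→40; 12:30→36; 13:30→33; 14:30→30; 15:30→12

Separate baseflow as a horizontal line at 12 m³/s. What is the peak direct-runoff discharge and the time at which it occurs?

Subtracting baseflow gives direct-runoff ordinates: 0.0, 4.0, 16.0, 32.0, 28.0, 24.0, 21.0, 18.0, 0.0 m³/s.
The maximum is 32.0 m³/s, occurring at the reading for t = 10:30.

Q_p = 32.0 m³/s at t = 10:30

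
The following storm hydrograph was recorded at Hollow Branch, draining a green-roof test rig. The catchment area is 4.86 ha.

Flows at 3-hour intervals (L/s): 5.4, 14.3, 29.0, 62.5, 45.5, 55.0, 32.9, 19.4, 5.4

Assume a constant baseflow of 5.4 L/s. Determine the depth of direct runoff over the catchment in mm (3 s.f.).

Direct runoff: 0.0, 8.9, 23.6, 57.1, 40.1, 49.6, 27.5, 14.0, 0.0 L/s; ΣQ_DR = 220.8 L/s.
V = ΣQ_DR · Δt = 220.8 × 10800 s = 2.385 × 10^6 L.
Over A = 4.86 ha, depth = V / A = 49.1 mm.

d ≈ 49.1 mm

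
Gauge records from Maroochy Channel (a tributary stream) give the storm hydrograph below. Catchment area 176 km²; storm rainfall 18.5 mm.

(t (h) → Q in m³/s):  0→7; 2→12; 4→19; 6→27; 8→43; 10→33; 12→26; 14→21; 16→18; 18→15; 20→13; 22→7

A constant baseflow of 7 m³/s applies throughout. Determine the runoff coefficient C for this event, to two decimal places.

ΣQ_DR = 157.0 m³/s; V = ΣQ_DR·Δt = 1.130 × 10^6 m³.
Runoff depth d = V / A = 6.423 mm.
C = d / P = 6.423 / 18.5 = 0.35.

C ≈ 0.35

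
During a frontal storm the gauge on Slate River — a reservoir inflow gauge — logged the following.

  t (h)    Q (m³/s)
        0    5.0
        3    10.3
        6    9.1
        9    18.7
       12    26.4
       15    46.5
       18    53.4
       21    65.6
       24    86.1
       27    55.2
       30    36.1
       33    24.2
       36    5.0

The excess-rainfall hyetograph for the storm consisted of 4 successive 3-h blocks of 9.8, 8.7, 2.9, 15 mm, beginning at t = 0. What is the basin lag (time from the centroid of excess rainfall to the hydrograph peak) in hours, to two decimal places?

t_L ≈ 17.60 h

Centroid of excess rainfall: t_c = Σ P_i·t̄_i / ΣP_i = 6.4038 h (block centres at 1.5, 4.5, 7.5, 10.5 h).
Hydrograph peak occurs at t = 24 h, so basin lag t_L = 24 − 6.4038 = 17.60 h.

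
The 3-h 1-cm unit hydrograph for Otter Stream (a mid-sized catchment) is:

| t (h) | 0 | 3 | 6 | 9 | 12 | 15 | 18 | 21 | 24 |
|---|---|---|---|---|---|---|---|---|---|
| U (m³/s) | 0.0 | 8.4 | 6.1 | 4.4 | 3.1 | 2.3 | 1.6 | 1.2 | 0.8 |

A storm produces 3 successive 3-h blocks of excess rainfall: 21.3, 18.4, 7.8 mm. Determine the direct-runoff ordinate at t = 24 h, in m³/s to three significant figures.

Q ≈ 5.16 m³/s

By discrete convolution, Q_j = Σ (P_i / 10 mm) · U_{j−i}.
At t = 24 h (j=8): Q = (21.3/10)·0.8 + (18.4/10)·1.2 + (7.8/10)·1.6 = 5.16 m³/s.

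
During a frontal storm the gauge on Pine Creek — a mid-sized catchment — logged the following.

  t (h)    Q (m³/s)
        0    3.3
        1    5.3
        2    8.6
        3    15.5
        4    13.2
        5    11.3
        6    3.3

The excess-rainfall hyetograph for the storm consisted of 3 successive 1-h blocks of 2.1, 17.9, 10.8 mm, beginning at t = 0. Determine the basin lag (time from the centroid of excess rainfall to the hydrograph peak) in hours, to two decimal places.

Centroid of excess rainfall: t_c = Σ P_i·t̄_i / ΣP_i = 1.7825 h (block centres at 0.5, 1.5, 2.5 h).
Hydrograph peak occurs at t = 3 h, so basin lag t_L = 3 − 1.7825 = 1.22 h.

t_L ≈ 1.22 h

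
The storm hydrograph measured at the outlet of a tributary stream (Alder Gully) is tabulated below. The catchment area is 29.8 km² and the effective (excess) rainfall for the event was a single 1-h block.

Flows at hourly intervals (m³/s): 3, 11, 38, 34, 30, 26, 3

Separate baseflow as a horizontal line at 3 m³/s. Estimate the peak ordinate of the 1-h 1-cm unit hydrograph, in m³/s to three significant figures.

Direct runoff: 0.0, 8.0, 35.0, 31.0, 27.0, 23.0, 0.0 m³/s; ΣQ_DR = 124.0 m³/s, peak = 35.0 m³/s.
Runoff depth d = ΣQ_DR·Δt / A = 124.0 × 3600 / (29.8 km²) = 14.98 mm.
The 1-cm UH is the DRH scaled by (10 mm)/d, so U_p = 35.0 × 10/14.98 = 23.4 m³/s.

U_p ≈ 23.4 m³/s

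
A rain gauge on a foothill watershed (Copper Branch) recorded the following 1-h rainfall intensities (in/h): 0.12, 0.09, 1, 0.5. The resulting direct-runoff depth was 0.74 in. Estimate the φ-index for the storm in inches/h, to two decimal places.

φ ≈ 0.38 in/h

Only the 2 blocks with intensity above φ contribute runoff: 1, 0.5 in/h.
Σ(I−φ)·Δt = d  ⇒  (1+0.5 − 2φ)·1 = 0.74
φ = (1.500 − 0.74/1) / 2 = 0.38 in/h.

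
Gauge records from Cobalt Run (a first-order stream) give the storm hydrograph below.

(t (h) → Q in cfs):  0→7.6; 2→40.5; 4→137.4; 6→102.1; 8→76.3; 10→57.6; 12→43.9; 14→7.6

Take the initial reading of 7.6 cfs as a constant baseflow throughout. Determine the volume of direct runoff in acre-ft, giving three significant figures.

Direct-runoff ordinates (Q − Q_b): 0.0, 32.9, 129.8, 94.5, 68.7, 50.0, 36.3, 0.0 cfs.
ΣQ_DR = 412.2 cfs.
With Δt = 2 h = 7200 s, V = ΣQ_DR · Δt = 412.2 × 7200 = 2.97 × 10^6 ft³ = 68.1 acre-ft.

V ≈ 68.1 acre-ft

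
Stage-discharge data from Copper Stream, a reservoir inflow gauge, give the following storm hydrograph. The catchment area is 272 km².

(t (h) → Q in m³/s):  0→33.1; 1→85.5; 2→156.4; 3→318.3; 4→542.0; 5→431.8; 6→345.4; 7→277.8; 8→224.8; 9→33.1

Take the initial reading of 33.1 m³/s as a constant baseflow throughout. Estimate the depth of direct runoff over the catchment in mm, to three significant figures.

d ≈ 28.0 mm

Direct runoff: 0.0, 52.4, 123.3, 285.2, 508.9, 398.7, 312.3, 244.7, 191.7, 0.0 m³/s; ΣQ_DR = 2117 m³/s.
V = ΣQ_DR · Δt = 2117 × 3600 s = 7.622 × 10^6 m³.
Over A = 272 km², depth = V / A = 28.0 mm.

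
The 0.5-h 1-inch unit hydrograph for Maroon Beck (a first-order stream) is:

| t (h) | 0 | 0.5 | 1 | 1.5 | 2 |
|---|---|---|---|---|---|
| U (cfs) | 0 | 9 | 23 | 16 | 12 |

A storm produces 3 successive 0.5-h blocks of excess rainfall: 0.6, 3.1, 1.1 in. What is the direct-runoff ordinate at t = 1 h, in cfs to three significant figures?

By discrete convolution, Q_j = Σ (P_i / 1 in) · U_{j−i}.
At t = 1 h (j=2): Q = (0.6/1)·23 + (3.1/1)·9 + (1.1/1)·0 = 41.7 cfs.

Q ≈ 41.7 cfs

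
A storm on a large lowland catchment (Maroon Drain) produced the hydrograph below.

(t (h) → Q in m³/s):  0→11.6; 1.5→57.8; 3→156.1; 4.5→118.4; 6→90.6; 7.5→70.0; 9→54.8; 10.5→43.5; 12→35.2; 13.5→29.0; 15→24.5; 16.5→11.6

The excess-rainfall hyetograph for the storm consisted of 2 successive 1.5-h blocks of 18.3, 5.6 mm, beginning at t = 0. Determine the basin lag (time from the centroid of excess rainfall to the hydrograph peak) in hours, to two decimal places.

t_L ≈ 1.90 h

Centroid of excess rainfall: t_c = Σ P_i·t̄_i / ΣP_i = 1.1015 h (block centres at 0.75, 2.25 h).
Hydrograph peak occurs at t = 3 h, so basin lag t_L = 3 − 1.1015 = 1.90 h.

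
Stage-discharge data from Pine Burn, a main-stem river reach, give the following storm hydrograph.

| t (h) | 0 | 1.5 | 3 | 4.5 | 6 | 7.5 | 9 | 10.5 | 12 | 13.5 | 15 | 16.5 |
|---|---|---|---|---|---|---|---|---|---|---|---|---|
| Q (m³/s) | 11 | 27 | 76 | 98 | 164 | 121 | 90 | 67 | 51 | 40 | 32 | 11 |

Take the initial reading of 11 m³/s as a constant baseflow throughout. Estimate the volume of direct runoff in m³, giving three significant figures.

Direct-runoff ordinates (Q − Q_b): 0.0, 16.0, 65.0, 87.0, 153.0, 110.0, 79.0, 56.0, 40.0, 29.0, 21.0, 0.0 m³/s.
ΣQ_DR = 656.0 m³/s.
With Δt = 1.5 h = 5400 s, V = ΣQ_DR · Δt = 656.0 × 5400 = 3.54 × 10^6 m³.

V ≈ 3.54 × 10^6 m³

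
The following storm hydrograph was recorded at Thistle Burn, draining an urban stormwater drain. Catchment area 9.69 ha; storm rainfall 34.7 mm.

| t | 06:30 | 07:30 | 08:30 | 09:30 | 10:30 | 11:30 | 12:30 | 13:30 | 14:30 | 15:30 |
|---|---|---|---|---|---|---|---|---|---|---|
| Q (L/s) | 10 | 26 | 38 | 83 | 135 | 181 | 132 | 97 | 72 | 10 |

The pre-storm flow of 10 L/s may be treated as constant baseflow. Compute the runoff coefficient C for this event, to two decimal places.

ΣQ_DR = 684.0 L/s; V = ΣQ_DR·Δt = 2.462 × 10^6 L.
Runoff depth d = V / A = 25.41 mm.
C = d / P = 25.41 / 34.7 = 0.73.

C ≈ 0.73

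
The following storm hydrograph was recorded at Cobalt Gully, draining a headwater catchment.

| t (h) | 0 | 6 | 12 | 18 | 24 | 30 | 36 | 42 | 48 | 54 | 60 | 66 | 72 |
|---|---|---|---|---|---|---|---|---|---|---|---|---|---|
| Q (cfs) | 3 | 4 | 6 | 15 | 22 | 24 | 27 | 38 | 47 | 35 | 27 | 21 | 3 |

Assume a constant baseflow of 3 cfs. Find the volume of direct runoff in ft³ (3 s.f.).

V ≈ 5.03 × 10^6 ft³

Direct-runoff ordinates (Q − Q_b): 0.0, 1.0, 3.0, 12.0, 19.0, 21.0, 24.0, 35.0, 44.0, 32.0, 24.0, 18.0, 0.0 cfs.
ΣQ_DR = 233.0 cfs.
With Δt = 6 h = 21600 s, V = ΣQ_DR · Δt = 233.0 × 21600 = 5.03 × 10^6 ft³.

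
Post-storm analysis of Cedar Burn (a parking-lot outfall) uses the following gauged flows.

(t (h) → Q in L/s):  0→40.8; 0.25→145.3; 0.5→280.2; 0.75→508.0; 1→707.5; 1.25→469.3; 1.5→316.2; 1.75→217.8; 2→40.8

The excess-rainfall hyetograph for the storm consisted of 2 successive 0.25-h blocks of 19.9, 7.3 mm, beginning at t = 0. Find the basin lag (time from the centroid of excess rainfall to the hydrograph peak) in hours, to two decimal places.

Centroid of excess rainfall: t_c = Σ P_i·t̄_i / ΣP_i = 0.1921 h (block centres at 0.125, 0.375 h).
Hydrograph peak occurs at t = 1 h, so basin lag t_L = 1 − 0.1921 = 0.81 h.

t_L ≈ 0.81 h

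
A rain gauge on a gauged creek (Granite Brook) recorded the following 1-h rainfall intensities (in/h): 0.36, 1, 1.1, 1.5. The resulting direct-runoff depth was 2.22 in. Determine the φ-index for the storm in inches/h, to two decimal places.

Only the 3 blocks with intensity above φ contribute runoff: 1, 1.1, 1.5 in/h.
Σ(I−φ)·Δt = d  ⇒  (1+1.1+1.5 − 3φ)·1 = 2.22
φ = (3.600 − 2.22/1) / 3 = 0.46 in/h.

φ ≈ 0.46 in/h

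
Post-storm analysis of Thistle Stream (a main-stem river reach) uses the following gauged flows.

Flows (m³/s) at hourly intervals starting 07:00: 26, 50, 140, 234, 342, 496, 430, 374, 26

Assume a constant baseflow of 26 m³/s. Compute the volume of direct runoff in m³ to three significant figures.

Direct-runoff ordinates (Q − Q_b): 0.0, 24.0, 114.0, 208.0, 316.0, 470.0, 404.0, 348.0, 0.0 m³/s.
ΣQ_DR = 1884 m³/s.
With Δt = 1 h = 3600 s, V = ΣQ_DR · Δt = 1884 × 3600 = 6.78 × 10^6 m³.

V ≈ 6.78 × 10^6 m³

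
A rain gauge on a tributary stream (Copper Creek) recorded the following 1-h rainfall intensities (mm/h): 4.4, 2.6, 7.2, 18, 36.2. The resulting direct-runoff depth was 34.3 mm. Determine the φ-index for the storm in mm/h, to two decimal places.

φ ≈ 9.95 mm/h

Only the 2 blocks with intensity above φ contribute runoff: 18, 36.2 mm/h.
Σ(I−φ)·Δt = d  ⇒  (18+36.2 − 2φ)·1 = 34.3
φ = (54.20 − 34.3/1) / 2 = 9.95 mm/h.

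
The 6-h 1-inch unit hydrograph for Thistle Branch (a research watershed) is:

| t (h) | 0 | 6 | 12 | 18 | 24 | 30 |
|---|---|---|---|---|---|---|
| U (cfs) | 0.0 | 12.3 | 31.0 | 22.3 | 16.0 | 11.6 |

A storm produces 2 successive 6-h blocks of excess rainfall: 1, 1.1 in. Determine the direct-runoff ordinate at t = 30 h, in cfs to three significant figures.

By discrete convolution, Q_j = Σ (P_i / 1 in) · U_{j−i}.
At t = 30 h (j=5): Q = (1/1)·11.6 + (1.1/1)·16.0 = 29.2 cfs.

Q ≈ 29.2 cfs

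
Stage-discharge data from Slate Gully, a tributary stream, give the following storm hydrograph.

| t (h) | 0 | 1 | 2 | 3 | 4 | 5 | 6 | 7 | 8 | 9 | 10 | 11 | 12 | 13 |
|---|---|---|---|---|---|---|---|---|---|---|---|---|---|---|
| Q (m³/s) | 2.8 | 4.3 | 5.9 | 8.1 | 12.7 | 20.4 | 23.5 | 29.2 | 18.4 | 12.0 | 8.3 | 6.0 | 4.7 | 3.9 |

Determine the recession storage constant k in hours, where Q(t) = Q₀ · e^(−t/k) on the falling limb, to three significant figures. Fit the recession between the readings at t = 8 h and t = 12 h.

On the falling limb, Q drops from 18.4 to 4.7 m³/s between t = 8 h and t = 12 h (Δt = 4 h).
k = −Δt / ln(Q₂/Q₁) = −4 / ln(4.7/18.4) = 2.93 h.

k ≈ 2.93 h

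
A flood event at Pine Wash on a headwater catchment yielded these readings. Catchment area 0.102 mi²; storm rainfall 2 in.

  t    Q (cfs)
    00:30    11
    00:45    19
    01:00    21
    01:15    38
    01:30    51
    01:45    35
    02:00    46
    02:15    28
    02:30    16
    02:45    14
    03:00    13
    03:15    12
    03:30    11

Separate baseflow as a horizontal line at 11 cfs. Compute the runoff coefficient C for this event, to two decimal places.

ΣQ_DR = 172.0 cfs; V = ΣQ_DR·Δt = 1.548 × 10^5 ft³.
Runoff depth d = V / A = 0.6533 in.
C = d / P = 0.6533 / 2 = 0.33.

C ≈ 0.33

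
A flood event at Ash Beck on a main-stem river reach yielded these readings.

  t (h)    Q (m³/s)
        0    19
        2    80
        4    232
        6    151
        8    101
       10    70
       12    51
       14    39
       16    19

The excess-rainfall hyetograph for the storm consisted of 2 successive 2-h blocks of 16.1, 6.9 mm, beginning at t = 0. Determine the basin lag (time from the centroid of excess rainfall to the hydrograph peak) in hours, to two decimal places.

t_L ≈ 2.40 h

Centroid of excess rainfall: t_c = Σ P_i·t̄_i / ΣP_i = 1.6000 h (block centres at 1, 3 h).
Hydrograph peak occurs at t = 4 h, so basin lag t_L = 4 − 1.6000 = 2.40 h.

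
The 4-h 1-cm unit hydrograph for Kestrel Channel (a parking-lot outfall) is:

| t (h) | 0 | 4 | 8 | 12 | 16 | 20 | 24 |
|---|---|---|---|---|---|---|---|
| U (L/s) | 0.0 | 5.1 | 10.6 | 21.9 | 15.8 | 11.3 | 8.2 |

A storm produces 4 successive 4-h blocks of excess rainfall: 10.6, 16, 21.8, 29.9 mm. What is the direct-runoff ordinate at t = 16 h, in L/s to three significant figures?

By discrete convolution, Q_j = Σ (P_i / 10 mm) · U_{j−i}.
At t = 16 h (j=4): Q = (10.6/10)·15.8 + (16/10)·21.9 + (21.8/10)·10.6 + (29.9/10)·5.1 = 90.1 L/s.

Q ≈ 90.1 L/s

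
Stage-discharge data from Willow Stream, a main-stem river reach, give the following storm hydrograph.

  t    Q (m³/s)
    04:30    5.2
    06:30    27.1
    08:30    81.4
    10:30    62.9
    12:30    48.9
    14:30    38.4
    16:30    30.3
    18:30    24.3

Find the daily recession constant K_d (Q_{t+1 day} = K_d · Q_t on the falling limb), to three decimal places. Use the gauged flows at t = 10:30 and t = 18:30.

K_d ≈ 0.058

Between t = 10:30 and t = 18:30 the flow falls from 62.9 to 24.3 m³/s over 4×2 h = 8 h.
Per-interval ratio K = (24.3/62.9)^(1/4) = 0.7884; K_d = K^(24/2) = 0.058.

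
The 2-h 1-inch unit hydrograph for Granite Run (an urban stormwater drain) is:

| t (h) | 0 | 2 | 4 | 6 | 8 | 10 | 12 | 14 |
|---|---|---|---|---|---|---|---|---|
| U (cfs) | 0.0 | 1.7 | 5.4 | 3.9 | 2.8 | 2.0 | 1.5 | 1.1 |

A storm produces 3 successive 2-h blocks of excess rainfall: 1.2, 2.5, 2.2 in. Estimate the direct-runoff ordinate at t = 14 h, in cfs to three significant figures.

Q ≈ 9.47 cfs

By discrete convolution, Q_j = Σ (P_i / 1 in) · U_{j−i}.
At t = 14 h (j=7): Q = (1.2/1)·1.1 + (2.5/1)·1.5 + (2.2/1)·2.0 = 9.47 cfs.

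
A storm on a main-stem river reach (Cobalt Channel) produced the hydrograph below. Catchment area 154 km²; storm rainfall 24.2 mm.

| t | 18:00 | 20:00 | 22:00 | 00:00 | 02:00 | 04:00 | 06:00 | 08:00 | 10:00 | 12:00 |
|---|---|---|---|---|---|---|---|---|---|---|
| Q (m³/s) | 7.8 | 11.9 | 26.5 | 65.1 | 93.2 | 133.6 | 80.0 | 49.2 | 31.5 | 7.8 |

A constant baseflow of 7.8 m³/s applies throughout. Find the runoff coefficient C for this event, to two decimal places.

ΣQ_DR = 428.6 m³/s; V = ΣQ_DR·Δt = 3.086 × 10^6 m³.
Runoff depth d = V / A = 20.04 mm.
C = d / P = 20.04 / 24.2 = 0.83.

C ≈ 0.83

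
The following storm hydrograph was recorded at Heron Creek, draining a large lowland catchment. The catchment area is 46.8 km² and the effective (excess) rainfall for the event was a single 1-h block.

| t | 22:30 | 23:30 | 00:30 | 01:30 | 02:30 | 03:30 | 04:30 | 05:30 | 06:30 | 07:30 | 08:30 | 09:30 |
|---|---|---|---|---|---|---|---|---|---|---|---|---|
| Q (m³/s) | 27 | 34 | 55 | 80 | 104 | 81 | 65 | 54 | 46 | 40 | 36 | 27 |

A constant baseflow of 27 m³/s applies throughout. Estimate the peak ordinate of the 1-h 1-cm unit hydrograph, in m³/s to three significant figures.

Direct runoff: 0.0, 7.0, 28.0, 53.0, 77.0, 54.0, 38.0, 27.0, 19.0, 13.0, 9.0, 0.0 m³/s; ΣQ_DR = 325.0 m³/s, peak = 77.0 m³/s.
Runoff depth d = ΣQ_DR·Δt / A = 325.0 × 3600 / (46.8 km²) = 25.00 mm.
The 1-cm UH is the DRH scaled by (10 mm)/d, so U_p = 77.0 × 10/25.00 = 30.8 m³/s.

U_p ≈ 30.8 m³/s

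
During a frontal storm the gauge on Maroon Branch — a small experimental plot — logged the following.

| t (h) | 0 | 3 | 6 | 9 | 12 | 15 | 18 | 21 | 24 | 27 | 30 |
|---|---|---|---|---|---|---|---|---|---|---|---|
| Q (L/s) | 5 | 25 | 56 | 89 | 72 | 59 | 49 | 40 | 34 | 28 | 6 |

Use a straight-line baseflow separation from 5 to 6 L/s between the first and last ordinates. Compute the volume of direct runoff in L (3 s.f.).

Direct-runoff ordinates (Q − Q_b): 0.00, 19.90, 50.80, 83.70, 66.60, 53.50, 43.40, 34.30, 28.20, 22.10, 0.00 L/s.
ΣQ_DR = 402.5 L/s.
With Δt = 3 h = 10800 s, V = ΣQ_DR · Δt = 402.5 × 10800 = 4.35 × 10^6 L.

V ≈ 4.35 × 10^6 L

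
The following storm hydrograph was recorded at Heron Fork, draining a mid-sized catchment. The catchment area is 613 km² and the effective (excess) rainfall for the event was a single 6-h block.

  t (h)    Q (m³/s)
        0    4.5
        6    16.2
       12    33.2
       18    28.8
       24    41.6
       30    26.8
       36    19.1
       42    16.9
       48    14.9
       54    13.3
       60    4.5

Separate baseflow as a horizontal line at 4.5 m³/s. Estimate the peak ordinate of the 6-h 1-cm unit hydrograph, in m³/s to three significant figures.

U_p ≈ 61.8 m³/s

Direct runoff: 0.0, 11.7, 28.7, 24.3, 37.1, 22.3, 14.6, 12.4, 10.4, 8.8, 0.0 m³/s; ΣQ_DR = 170.3 m³/s, peak = 37.1 m³/s.
Runoff depth d = ΣQ_DR·Δt / A = 170.3 × 21600 / (613 km²) = 6.001 mm.
The 1-cm UH is the DRH scaled by (10 mm)/d, so U_p = 37.1 × 10/6.001 = 61.8 m³/s.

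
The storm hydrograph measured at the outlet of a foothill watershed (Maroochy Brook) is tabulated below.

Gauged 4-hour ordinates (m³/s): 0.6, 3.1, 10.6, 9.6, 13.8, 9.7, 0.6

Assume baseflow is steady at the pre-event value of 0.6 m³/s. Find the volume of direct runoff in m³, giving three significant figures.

V ≈ 6.31 × 10^5 m³

Direct-runoff ordinates (Q − Q_b): 0.0, 2.5, 10.0, 9.0, 13.2, 9.1, 0.0 m³/s.
ΣQ_DR = 43.80 m³/s.
With Δt = 4 h = 14400 s, V = ΣQ_DR · Δt = 43.80 × 14400 = 6.31 × 10^5 m³.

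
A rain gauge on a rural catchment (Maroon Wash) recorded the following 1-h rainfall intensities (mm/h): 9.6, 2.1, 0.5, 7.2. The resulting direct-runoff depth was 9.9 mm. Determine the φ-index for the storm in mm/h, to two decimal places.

Only the 2 blocks with intensity above φ contribute runoff: 9.6, 7.2 mm/h.
Σ(I−φ)·Δt = d  ⇒  (9.6+7.2 − 2φ)·1 = 9.9
φ = (16.80 − 9.9/1) / 2 = 3.45 mm/h.

φ ≈ 3.45 mm/h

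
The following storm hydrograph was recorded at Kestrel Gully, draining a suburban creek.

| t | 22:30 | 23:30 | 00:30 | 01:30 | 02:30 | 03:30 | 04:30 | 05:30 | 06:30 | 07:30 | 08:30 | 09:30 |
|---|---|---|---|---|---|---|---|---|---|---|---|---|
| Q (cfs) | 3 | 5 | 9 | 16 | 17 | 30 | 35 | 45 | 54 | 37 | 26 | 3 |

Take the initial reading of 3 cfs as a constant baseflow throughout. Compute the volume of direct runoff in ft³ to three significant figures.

Direct-runoff ordinates (Q − Q_b): 0.0, 2.0, 6.0, 13.0, 14.0, 27.0, 32.0, 42.0, 51.0, 34.0, 23.0, 0.0 cfs.
ΣQ_DR = 244.0 cfs.
With Δt = 1 h = 3600 s, V = ΣQ_DR · Δt = 244.0 × 3600 = 8.78 × 10^5 ft³.

V ≈ 8.78 × 10^5 ft³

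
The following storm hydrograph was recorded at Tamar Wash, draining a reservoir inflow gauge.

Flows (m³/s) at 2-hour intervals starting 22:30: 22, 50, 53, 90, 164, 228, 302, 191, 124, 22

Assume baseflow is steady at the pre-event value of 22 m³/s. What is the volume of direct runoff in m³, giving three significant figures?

V ≈ 7.39 × 10^6 m³

Direct-runoff ordinates (Q − Q_b): 0.0, 28.0, 31.0, 68.0, 142.0, 206.0, 280.0, 169.0, 102.0, 0.0 m³/s.
ΣQ_DR = 1026 m³/s.
With Δt = 2 h = 7200 s, V = ΣQ_DR · Δt = 1026 × 7200 = 7.39 × 10^6 m³.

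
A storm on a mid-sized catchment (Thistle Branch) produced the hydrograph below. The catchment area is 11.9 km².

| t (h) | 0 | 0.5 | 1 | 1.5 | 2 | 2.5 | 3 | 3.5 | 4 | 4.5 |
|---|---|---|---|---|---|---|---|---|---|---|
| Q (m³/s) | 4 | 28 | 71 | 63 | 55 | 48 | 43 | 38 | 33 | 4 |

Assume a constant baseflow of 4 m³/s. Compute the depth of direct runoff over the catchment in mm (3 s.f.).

d ≈ 52.5 mm

Direct runoff: 0.0, 24.0, 67.0, 59.0, 51.0, 44.0, 39.0, 34.0, 29.0, 0.0 m³/s; ΣQ_DR = 347.0 m³/s.
V = ΣQ_DR · Δt = 347.0 × 1800 s = 6.246 × 10^5 m³.
Over A = 11.9 km², depth = V / A = 52.5 mm.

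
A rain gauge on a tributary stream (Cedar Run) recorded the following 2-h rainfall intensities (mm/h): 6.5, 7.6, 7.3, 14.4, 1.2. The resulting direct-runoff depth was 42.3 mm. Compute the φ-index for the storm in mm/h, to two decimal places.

φ ≈ 3.66 mm/h

Only the 4 blocks with intensity above φ contribute runoff: 6.5, 7.6, 7.3, 14.4 mm/h.
Σ(I−φ)·Δt = d  ⇒  (6.5+7.6+7.3+14.4 − 4φ)·2 = 42.3
φ = (35.80 − 42.3/2) / 4 = 3.66 mm/h.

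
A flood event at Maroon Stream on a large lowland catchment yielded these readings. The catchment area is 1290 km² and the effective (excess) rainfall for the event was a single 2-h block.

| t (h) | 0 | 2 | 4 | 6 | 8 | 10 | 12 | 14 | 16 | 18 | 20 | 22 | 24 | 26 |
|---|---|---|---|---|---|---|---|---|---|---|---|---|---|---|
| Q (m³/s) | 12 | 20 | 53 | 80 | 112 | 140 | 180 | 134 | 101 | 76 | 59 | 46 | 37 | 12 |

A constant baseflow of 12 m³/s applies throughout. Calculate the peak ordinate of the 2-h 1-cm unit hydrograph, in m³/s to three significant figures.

Direct runoff: 0.0, 8.0, 41.0, 68.0, 100.0, 128.0, 168.0, 122.0, 89.0, 64.0, 47.0, 34.0, 25.0, 0.0 m³/s; ΣQ_DR = 894.0 m³/s, peak = 168.0 m³/s.
Runoff depth d = ΣQ_DR·Δt / A = 894.0 × 7200 / (1290 km²) = 4.990 mm.
The 1-cm UH is the DRH scaled by (10 mm)/d, so U_p = 168.0 × 10/4.990 = 337 m³/s.

U_p ≈ 337 m³/s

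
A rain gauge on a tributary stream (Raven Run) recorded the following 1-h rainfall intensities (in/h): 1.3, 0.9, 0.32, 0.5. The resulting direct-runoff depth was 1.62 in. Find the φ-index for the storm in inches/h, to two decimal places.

Only the 3 blocks with intensity above φ contribute runoff: 1.3, 0.9, 0.5 in/h.
Σ(I−φ)·Δt = d  ⇒  (1.3+0.9+0.5 − 3φ)·1 = 1.62
φ = (2.700 − 1.62/1) / 3 = 0.36 in/h.

φ ≈ 0.36 in/h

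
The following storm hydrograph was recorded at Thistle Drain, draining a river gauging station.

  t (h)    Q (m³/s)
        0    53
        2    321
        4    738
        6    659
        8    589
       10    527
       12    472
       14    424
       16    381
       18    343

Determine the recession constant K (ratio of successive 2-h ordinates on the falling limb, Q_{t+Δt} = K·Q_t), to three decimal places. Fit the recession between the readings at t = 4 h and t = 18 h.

K ≈ 0.896

Using the recession-limb readings at t = 4 h and t = 18 h: Q falls from 738 to 343 m³/s over 7 intervals.
K = (Q₂/Q₁)^(1/7) = (343/738)^(1/7) = 0.896.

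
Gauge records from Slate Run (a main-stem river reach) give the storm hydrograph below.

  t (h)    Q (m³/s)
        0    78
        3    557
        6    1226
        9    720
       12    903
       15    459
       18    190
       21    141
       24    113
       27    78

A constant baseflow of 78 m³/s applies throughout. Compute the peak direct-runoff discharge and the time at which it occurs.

Subtracting baseflow gives direct-runoff ordinates: 0.0, 479.0, 1148.0, 642.0, 825.0, 381.0, 112.0, 63.0, 35.0, 0.0 m³/s.
The maximum is 1148.0 m³/s, occurring at the reading for t = 6 h.

Q_p = 1148.0 m³/s at t = 6 h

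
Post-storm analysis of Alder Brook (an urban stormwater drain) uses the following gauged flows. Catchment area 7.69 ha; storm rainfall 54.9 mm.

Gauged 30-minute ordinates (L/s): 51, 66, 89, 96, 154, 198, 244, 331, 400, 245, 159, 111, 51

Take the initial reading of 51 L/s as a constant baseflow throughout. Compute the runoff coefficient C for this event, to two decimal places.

C ≈ 0.65

ΣQ_DR = 1532 L/s; V = ΣQ_DR·Δt = 2.758 × 10^6 L.
Runoff depth d = V / A = 35.86 mm.
C = d / P = 35.86 / 54.9 = 0.65.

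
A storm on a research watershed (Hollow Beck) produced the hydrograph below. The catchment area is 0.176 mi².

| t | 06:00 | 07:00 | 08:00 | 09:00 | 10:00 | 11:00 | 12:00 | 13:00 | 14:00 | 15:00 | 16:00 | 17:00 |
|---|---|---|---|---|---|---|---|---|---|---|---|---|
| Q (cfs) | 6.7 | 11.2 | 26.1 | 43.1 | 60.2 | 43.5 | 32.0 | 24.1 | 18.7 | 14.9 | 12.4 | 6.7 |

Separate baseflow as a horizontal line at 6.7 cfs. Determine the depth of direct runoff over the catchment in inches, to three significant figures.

Direct runoff: 0.0, 4.5, 19.4, 36.4, 53.5, 36.8, 25.3, 17.4, 12.0, 8.2, 5.7, 0.0 cfs; ΣQ_DR = 219.2 cfs.
V = ΣQ_DR · Δt = 219.2 × 3600 s = 7.891 × 10^5 ft³.
Over A = 0.176 mi², depth = V / A = 1.93 in.

d ≈ 1.93 in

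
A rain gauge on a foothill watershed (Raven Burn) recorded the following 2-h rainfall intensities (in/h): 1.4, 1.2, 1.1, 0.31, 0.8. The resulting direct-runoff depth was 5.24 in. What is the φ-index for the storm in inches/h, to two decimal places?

Only the 4 blocks with intensity above φ contribute runoff: 1.4, 1.2, 1.1, 0.8 in/h.
Σ(I−φ)·Δt = d  ⇒  (1.4+1.2+1.1+0.8 − 4φ)·2 = 5.24
φ = (4.500 − 5.24/2) / 4 = 0.47 in/h.

φ ≈ 0.47 in/h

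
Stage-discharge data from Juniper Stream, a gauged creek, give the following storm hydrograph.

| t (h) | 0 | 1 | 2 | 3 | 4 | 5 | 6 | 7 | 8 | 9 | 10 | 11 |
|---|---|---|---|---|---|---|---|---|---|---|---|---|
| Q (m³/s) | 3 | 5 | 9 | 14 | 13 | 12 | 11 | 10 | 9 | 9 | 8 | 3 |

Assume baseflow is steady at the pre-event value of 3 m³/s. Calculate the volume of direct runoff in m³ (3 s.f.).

Direct-runoff ordinates (Q − Q_b): 0.0, 2.0, 6.0, 11.0, 10.0, 9.0, 8.0, 7.0, 6.0, 6.0, 5.0, 0.0 m³/s.
ΣQ_DR = 70.00 m³/s.
With Δt = 1 h = 3600 s, V = ΣQ_DR · Δt = 70.00 × 3600 = 2.52 × 10^5 m³.

V ≈ 2.52 × 10^5 m³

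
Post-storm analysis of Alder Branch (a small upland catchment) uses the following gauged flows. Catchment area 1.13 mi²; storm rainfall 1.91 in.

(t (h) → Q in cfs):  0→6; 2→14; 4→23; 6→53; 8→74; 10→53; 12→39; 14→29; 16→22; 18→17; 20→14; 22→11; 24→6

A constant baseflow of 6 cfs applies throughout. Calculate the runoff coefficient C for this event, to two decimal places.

C ≈ 0.41

ΣQ_DR = 283.0 cfs; V = ΣQ_DR·Δt = 2.038 × 10^6 ft³.
Runoff depth d = V / A = 0.7762 in.
C = d / P = 0.7762 / 1.91 = 0.41.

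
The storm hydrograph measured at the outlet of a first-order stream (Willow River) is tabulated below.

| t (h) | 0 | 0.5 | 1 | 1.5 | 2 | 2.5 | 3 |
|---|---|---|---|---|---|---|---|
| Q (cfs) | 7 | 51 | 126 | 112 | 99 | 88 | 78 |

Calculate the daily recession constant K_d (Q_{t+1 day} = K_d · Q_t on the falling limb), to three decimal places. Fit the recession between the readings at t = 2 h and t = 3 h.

K_d ≈ 0.003

Between t = 2 h and t = 3 h the flow falls from 99 to 78 cfs over 2×0.5 h = 1 h.
Per-interval ratio K = (78/99)^(1/2) = 0.8876; K_d = K^(24/0.5) = 0.003.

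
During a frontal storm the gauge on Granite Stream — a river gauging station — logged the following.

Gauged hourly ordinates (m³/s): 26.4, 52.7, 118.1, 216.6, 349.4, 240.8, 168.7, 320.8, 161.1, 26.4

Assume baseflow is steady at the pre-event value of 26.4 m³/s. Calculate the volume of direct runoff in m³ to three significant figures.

Direct-runoff ordinates (Q − Q_b): 0.0, 26.3, 91.7, 190.2, 323.0, 214.4, 142.3, 294.4, 134.7, 0.0 m³/s.
ΣQ_DR = 1417 m³/s.
With Δt = 1 h = 3600 s, V = ΣQ_DR · Δt = 1417 × 3600 = 5.10 × 10^6 m³.

V ≈ 5.10 × 10^6 m³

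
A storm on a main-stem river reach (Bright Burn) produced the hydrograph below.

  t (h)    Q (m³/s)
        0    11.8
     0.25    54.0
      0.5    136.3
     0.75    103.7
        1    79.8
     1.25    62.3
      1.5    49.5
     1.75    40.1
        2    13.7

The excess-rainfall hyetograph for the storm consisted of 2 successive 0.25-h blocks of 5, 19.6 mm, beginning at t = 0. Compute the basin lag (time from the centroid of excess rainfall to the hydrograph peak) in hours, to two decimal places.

t_L ≈ 0.18 h

Centroid of excess rainfall: t_c = Σ P_i·t̄_i / ΣP_i = 0.3242 h (block centres at 0.125, 0.375 h).
Hydrograph peak occurs at t = 0.5 h, so basin lag t_L = 0.5 − 0.3242 = 0.18 h.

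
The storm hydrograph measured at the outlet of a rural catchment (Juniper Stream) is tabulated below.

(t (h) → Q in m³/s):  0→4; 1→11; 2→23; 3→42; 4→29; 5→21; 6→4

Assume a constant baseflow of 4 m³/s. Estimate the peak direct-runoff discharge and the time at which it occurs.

Q_p = 38.0 m³/s at t = 3 h

Subtracting baseflow gives direct-runoff ordinates: 0.0, 7.0, 19.0, 38.0, 25.0, 17.0, 0.0 m³/s.
The maximum is 38.0 m³/s, occurring at the reading for t = 3 h.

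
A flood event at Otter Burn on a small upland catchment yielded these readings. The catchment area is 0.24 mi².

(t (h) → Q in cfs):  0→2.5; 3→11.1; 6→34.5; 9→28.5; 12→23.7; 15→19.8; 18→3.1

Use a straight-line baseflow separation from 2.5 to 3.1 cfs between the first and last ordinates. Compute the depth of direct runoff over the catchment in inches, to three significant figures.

Direct runoff: 0.00, 8.50, 31.80, 25.70, 20.80, 16.80, 0.00 cfs; ΣQ_DR = 103.6 cfs.
V = ΣQ_DR · Δt = 103.6 × 10800 s = 1.119 × 10^6 ft³.
Over A = 0.24 mi², depth = V / A = 2.01 in.

d ≈ 2.01 in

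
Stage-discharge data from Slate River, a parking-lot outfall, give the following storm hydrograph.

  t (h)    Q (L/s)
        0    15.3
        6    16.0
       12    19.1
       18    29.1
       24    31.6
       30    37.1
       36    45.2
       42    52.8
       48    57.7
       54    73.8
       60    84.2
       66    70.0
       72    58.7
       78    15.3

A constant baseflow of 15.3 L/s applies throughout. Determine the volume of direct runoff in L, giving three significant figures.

Direct-runoff ordinates (Q − Q_b): 0.0, 0.7, 3.8, 13.8, 16.3, 21.8, 29.9, 37.5, 42.4, 58.5, 68.9, 54.7, 43.4, 0.0 L/s.
ΣQ_DR = 391.7 L/s.
With Δt = 6 h = 21600 s, V = ΣQ_DR · Δt = 391.7 × 21600 = 8.46 × 10^6 L.

V ≈ 8.46 × 10^6 L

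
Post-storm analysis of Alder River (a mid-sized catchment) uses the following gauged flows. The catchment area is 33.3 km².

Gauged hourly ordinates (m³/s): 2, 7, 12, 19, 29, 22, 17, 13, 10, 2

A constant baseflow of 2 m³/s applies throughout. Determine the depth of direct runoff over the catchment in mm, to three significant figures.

Direct runoff: 0.0, 5.0, 10.0, 17.0, 27.0, 20.0, 15.0, 11.0, 8.0, 0.0 m³/s; ΣQ_DR = 113.0 m³/s.
V = ΣQ_DR · Δt = 113.0 × 3600 s = 4.068 × 10^5 m³.
Over A = 33.3 km², depth = V / A = 12.2 mm.

d ≈ 12.2 mm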